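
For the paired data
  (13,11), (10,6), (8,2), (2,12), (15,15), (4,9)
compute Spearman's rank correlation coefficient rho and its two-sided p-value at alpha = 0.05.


Step 1: Rank x and y separately (midranks; no ties here).
rank(x): 13->5, 10->4, 8->3, 2->1, 15->6, 4->2
rank(y): 11->4, 6->2, 2->1, 12->5, 15->6, 9->3
Step 2: d_i = R_x(i) - R_y(i); compute d_i^2.
  (5-4)^2=1, (4-2)^2=4, (3-1)^2=4, (1-5)^2=16, (6-6)^2=0, (2-3)^2=1
sum(d^2) = 26.
Step 3: rho = 1 - 6*26 / (6*(6^2 - 1)) = 1 - 156/210 = 0.257143.
Step 4: Under H0, t = rho * sqrt((n-2)/(1-rho^2)) = 0.5322 ~ t(4).
Step 5: Two-sided p-value from the t-distribution with 4 df = 0.622787.
Step 6: alpha = 0.05. fail to reject H0.

rho = 0.2571, p = 0.622787, fail to reject H0 at alpha = 0.05.


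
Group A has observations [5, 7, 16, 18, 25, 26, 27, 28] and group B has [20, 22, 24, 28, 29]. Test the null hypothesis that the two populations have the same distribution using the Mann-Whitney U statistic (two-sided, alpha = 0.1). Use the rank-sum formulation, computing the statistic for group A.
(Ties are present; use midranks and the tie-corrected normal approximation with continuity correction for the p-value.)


Step 1: Combine and sort all 13 observations; assign midranks.
sorted (value, group): (5,X), (7,X), (16,X), (18,X), (20,Y), (22,Y), (24,Y), (25,X), (26,X), (27,X), (28,X), (28,Y), (29,Y)
ranks: 5->1, 7->2, 16->3, 18->4, 20->5, 22->6, 24->7, 25->8, 26->9, 27->10, 28->11.5, 28->11.5, 29->13
Step 2: Rank sum for X: R1 = 1 + 2 + 3 + 4 + 8 + 9 + 10 + 11.5 = 48.5.
Step 3: U_X = R1 - n1(n1+1)/2 = 48.5 - 8*9/2 = 48.5 - 36 = 12.5.
       U_Y = n1*n2 - U_X = 40 - 12.5 = 27.5.
Step 4: Ties are present, so use the tie-corrected normal approximation (with continuity correction) for the p-value.
Step 5: p-value = 0.304842; compare to alpha = 0.1. fail to reject H0.

U_X = 12.5, p = 0.304842, fail to reject H0 at alpha = 0.1.


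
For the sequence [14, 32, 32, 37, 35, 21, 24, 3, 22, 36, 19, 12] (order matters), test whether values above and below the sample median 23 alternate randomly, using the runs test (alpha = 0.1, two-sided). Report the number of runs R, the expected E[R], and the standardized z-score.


Step 1: Compute median = 23; label A = above, B = below.
Labels in order: BAAAABABBABB  (n_A = 6, n_B = 6)
Step 2: Count runs R = 7.
Step 3: Under H0 (random ordering), E[R] = 2*n_A*n_B/(n_A+n_B) + 1 = 2*6*6/12 + 1 = 7.0000.
        Var[R] = 2*n_A*n_B*(2*n_A*n_B - n_A - n_B) / ((n_A+n_B)^2 * (n_A+n_B-1)) = 4320/1584 = 2.7273.
        SD[R] = 1.6514.
Step 4: R = E[R], so z = 0 with no continuity correction.
Step 5: Two-sided p-value via normal approximation = 2*(1 - Phi(|z|)) = 1.000000.
Step 6: alpha = 0.1. fail to reject H0.

R = 7, z = 0.0000, p = 1.000000, fail to reject H0.


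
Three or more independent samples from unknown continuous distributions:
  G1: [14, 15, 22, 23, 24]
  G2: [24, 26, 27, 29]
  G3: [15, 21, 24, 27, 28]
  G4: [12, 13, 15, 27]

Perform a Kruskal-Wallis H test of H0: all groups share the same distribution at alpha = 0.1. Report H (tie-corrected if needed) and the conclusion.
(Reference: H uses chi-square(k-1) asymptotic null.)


Step 1: Combine all N = 18 observations and assign midranks.
sorted (value, group, rank): (12,G4,1), (13,G4,2), (14,G1,3), (15,G1,5), (15,G3,5), (15,G4,5), (21,G3,7), (22,G1,8), (23,G1,9), (24,G1,11), (24,G2,11), (24,G3,11), (26,G2,13), (27,G2,15), (27,G3,15), (27,G4,15), (28,G3,17), (29,G2,18)
Step 2: Sum ranks within each group.
R_1 = 36 (n_1 = 5)
R_2 = 57 (n_2 = 4)
R_3 = 55 (n_3 = 5)
R_4 = 23 (n_4 = 4)
Step 3: H = 12/(N(N+1)) * sum(R_i^2/n_i) - 3(N+1)
     = 12/(18*19) * (36^2/5 + 57^2/4 + 55^2/5 + 23^2/4) - 3*19
     = 0.035088 * 1808.7 - 57
     = 6.463158.
Step 4: Ties present; correction factor C = 1 - 72/(18^3 - 18) = 0.987616. Corrected H = 6.463158 / 0.987616 = 6.544201.
Step 5: Under H0, H ~ chi^2(3); p-value = 0.087936.
Step 6: alpha = 0.1. reject H0.

H = 6.5442, df = 3, p = 0.087936, reject H0.


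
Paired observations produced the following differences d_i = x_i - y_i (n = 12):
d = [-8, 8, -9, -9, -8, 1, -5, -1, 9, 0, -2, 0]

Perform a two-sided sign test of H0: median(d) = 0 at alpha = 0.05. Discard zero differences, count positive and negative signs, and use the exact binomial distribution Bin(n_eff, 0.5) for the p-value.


Step 1: Discard zero differences. Original n = 12; n_eff = number of nonzero differences = 10.
Nonzero differences (with sign): -8, +8, -9, -9, -8, +1, -5, -1, +9, -2
Step 2: Count signs: positive = 3, negative = 7.
Step 3: Under H0: P(positive) = 0.5, so the number of positives S ~ Bin(10, 0.5).
Step 4: Two-sided exact p-value = sum of Bin(10,0.5) probabilities at or below the observed probability = 0.343750.
Step 5: alpha = 0.05. fail to reject H0.

n_eff = 10, pos = 3, neg = 7, p = 0.343750, fail to reject H0.


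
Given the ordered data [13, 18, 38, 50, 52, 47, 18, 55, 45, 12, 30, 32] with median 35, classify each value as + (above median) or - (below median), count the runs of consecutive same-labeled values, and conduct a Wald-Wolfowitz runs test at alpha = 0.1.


Step 1: Compute median = 35; label A = above, B = below.
Labels in order: BBAAAABAABBB  (n_A = 6, n_B = 6)
Step 2: Count runs R = 5.
Step 3: Under H0 (random ordering), E[R] = 2*n_A*n_B/(n_A+n_B) + 1 = 2*6*6/12 + 1 = 7.0000.
        Var[R] = 2*n_A*n_B*(2*n_A*n_B - n_A - n_B) / ((n_A+n_B)^2 * (n_A+n_B-1)) = 4320/1584 = 2.7273.
        SD[R] = 1.6514.
Step 4: Continuity-corrected z = (R + 0.5 - E[R]) / SD[R] = (5 + 0.5 - 7.0000) / 1.6514 = -0.9083.
Step 5: Two-sided p-value via normal approximation = 2*(1 - Phi(|z|)) = 0.363722.
Step 6: alpha = 0.1. fail to reject H0.

R = 5, z = -0.9083, p = 0.363722, fail to reject H0.


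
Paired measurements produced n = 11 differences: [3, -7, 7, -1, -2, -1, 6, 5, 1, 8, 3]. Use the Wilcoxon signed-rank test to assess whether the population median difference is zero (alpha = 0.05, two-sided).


Step 1: Drop any zero differences (none here) and take |d_i|.
|d| = [3, 7, 7, 1, 2, 1, 6, 5, 1, 8, 3]
Step 2: Midrank |d_i| (ties get averaged ranks).
ranks: |3|->5.5, |7|->9.5, |7|->9.5, |1|->2, |2|->4, |1|->2, |6|->8, |5|->7, |1|->2, |8|->11, |3|->5.5
Step 3: Attach original signs; sum ranks with positive sign and with negative sign.
W+ = 5.5 + 9.5 + 8 + 7 + 2 + 11 + 5.5 = 48.5
W- = 9.5 + 2 + 4 + 2 = 17.5
(Check: W+ + W- = 66 should equal n(n+1)/2 = 66.)
Step 4: Test statistic W = min(W+, W-) = 17.5.
Step 5: Ties in |d|, so use the tie-corrected normal approximation.
        E[W] = n(n+1)/4 = 11*12/4 = 33.
        Tie groups: |d|=1 (t=3), |d|=3 (t=2), |d|=7 (t=2); sum(t^3 - t) = 36.
        Var[W] = n(n+1)(2n+1)/24 - sum(t^3-t)/48 = 3036/24 - 36/48 = 125.75.
        z = (W - E[W]) / sqrt(Var[W]) = (17.5 - 33) / 11.2138 = -1.3822.
        Two-sided p = 2*Phi(z) = 0.166904.
Step 6: alpha = 0.05. fail to reject H0.

W+ = 48.5, W- = 17.5, W = min = 17.5, p = 0.166904, fail to reject H0.


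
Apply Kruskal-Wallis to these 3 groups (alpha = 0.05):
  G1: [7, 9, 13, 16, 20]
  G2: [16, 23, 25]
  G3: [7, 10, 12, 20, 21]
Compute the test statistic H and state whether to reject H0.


Step 1: Combine all N = 13 observations and assign midranks.
sorted (value, group, rank): (7,G1,1.5), (7,G3,1.5), (9,G1,3), (10,G3,4), (12,G3,5), (13,G1,6), (16,G1,7.5), (16,G2,7.5), (20,G1,9.5), (20,G3,9.5), (21,G3,11), (23,G2,12), (25,G2,13)
Step 2: Sum ranks within each group.
R_1 = 27.5 (n_1 = 5)
R_2 = 32.5 (n_2 = 3)
R_3 = 31 (n_3 = 5)
Step 3: H = 12/(N(N+1)) * sum(R_i^2/n_i) - 3(N+1)
     = 12/(13*14) * (27.5^2/5 + 32.5^2/3 + 31^2/5) - 3*14
     = 0.065934 * 695.533 - 42
     = 3.859341.
Step 4: Ties present; correction factor C = 1 - 18/(13^3 - 13) = 0.991758. Corrected H = 3.859341 / 0.991758 = 3.891413.
Step 5: Under H0, H ~ chi^2(2); p-value = 0.142886.
Step 6: alpha = 0.05. fail to reject H0.

H = 3.8914, df = 2, p = 0.142886, fail to reject H0.


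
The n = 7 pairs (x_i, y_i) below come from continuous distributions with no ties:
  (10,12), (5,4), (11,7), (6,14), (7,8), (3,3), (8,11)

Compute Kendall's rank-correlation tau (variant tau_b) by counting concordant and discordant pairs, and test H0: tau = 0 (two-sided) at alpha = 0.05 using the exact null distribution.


Step 1: Enumerate the 21 unordered pairs (i,j) with i<j and classify each by sign(x_j-x_i) * sign(y_j-y_i).
  (1,2):dx=-5,dy=-8->C; (1,3):dx=+1,dy=-5->D; (1,4):dx=-4,dy=+2->D; (1,5):dx=-3,dy=-4->C
  (1,6):dx=-7,dy=-9->C; (1,7):dx=-2,dy=-1->C; (2,3):dx=+6,dy=+3->C; (2,4):dx=+1,dy=+10->C
  (2,5):dx=+2,dy=+4->C; (2,6):dx=-2,dy=-1->C; (2,7):dx=+3,dy=+7->C; (3,4):dx=-5,dy=+7->D
  (3,5):dx=-4,dy=+1->D; (3,6):dx=-8,dy=-4->C; (3,7):dx=-3,dy=+4->D; (4,5):dx=+1,dy=-6->D
  (4,6):dx=-3,dy=-11->C; (4,7):dx=+2,dy=-3->D; (5,6):dx=-4,dy=-5->C; (5,7):dx=+1,dy=+3->C
  (6,7):dx=+5,dy=+8->C
Step 2: C = 14, D = 7, total pairs = 21.
Step 3: tau = (C - D)/(n(n-1)/2) = (14 - 7)/21 = 0.333333.
Step 4: Exact two-sided p-value (enumerate n! = 5040 permutations of y under H0): p = 0.381349.
Step 5: alpha = 0.05. fail to reject H0.

tau_b = 0.3333 (C=14, D=7), p = 0.381349, fail to reject H0.


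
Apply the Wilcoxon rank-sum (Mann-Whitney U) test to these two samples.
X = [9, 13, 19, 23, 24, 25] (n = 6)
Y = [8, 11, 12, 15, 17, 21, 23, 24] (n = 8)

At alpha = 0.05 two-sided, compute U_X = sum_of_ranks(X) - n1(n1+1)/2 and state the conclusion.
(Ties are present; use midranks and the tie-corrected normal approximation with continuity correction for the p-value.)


Step 1: Combine and sort all 14 observations; assign midranks.
sorted (value, group): (8,Y), (9,X), (11,Y), (12,Y), (13,X), (15,Y), (17,Y), (19,X), (21,Y), (23,X), (23,Y), (24,X), (24,Y), (25,X)
ranks: 8->1, 9->2, 11->3, 12->4, 13->5, 15->6, 17->7, 19->8, 21->9, 23->10.5, 23->10.5, 24->12.5, 24->12.5, 25->14
Step 2: Rank sum for X: R1 = 2 + 5 + 8 + 10.5 + 12.5 + 14 = 52.
Step 3: U_X = R1 - n1(n1+1)/2 = 52 - 6*7/2 = 52 - 21 = 31.
       U_Y = n1*n2 - U_X = 48 - 31 = 17.
Step 4: Ties are present, so use the tie-corrected normal approximation (with continuity correction) for the p-value.
Step 5: p-value = 0.400350; compare to alpha = 0.05. fail to reject H0.

U_X = 31, p = 0.400350, fail to reject H0 at alpha = 0.05.


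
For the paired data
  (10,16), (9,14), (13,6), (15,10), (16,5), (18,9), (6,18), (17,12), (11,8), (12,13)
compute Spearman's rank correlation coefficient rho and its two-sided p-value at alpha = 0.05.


Step 1: Rank x and y separately (midranks; no ties here).
rank(x): 10->3, 9->2, 13->6, 15->7, 16->8, 18->10, 6->1, 17->9, 11->4, 12->5
rank(y): 16->9, 14->8, 6->2, 10->5, 5->1, 9->4, 18->10, 12->6, 8->3, 13->7
Step 2: d_i = R_x(i) - R_y(i); compute d_i^2.
  (3-9)^2=36, (2-8)^2=36, (6-2)^2=16, (7-5)^2=4, (8-1)^2=49, (10-4)^2=36, (1-10)^2=81, (9-6)^2=9, (4-3)^2=1, (5-7)^2=4
sum(d^2) = 272.
Step 3: rho = 1 - 6*272 / (10*(10^2 - 1)) = 1 - 1632/990 = -0.648485.
Step 4: Under H0, t = rho * sqrt((n-2)/(1-rho^2)) = -2.4095 ~ t(8).
Step 5: Two-sided p-value from the t-distribution with 8 df = 0.042540.
Step 6: alpha = 0.05. reject H0.

rho = -0.6485, p = 0.042540, reject H0 at alpha = 0.05.


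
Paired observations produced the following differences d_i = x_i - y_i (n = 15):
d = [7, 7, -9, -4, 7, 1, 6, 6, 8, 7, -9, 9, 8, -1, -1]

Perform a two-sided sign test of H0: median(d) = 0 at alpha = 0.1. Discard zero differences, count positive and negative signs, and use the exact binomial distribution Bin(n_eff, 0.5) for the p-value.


Step 1: Discard zero differences. Original n = 15; n_eff = number of nonzero differences = 15.
Nonzero differences (with sign): +7, +7, -9, -4, +7, +1, +6, +6, +8, +7, -9, +9, +8, -1, -1
Step 2: Count signs: positive = 10, negative = 5.
Step 3: Under H0: P(positive) = 0.5, so the number of positives S ~ Bin(15, 0.5).
Step 4: Two-sided exact p-value = sum of Bin(15,0.5) probabilities at or below the observed probability = 0.301758.
Step 5: alpha = 0.1. fail to reject H0.

n_eff = 15, pos = 10, neg = 5, p = 0.301758, fail to reject H0.


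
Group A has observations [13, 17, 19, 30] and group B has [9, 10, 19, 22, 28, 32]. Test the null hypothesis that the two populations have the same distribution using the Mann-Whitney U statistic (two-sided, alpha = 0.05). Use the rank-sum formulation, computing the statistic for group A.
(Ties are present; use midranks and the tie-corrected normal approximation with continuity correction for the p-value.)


Step 1: Combine and sort all 10 observations; assign midranks.
sorted (value, group): (9,Y), (10,Y), (13,X), (17,X), (19,X), (19,Y), (22,Y), (28,Y), (30,X), (32,Y)
ranks: 9->1, 10->2, 13->3, 17->4, 19->5.5, 19->5.5, 22->7, 28->8, 30->9, 32->10
Step 2: Rank sum for X: R1 = 3 + 4 + 5.5 + 9 = 21.5.
Step 3: U_X = R1 - n1(n1+1)/2 = 21.5 - 4*5/2 = 21.5 - 10 = 11.5.
       U_Y = n1*n2 - U_X = 24 - 11.5 = 12.5.
Step 4: Ties are present, so use the tie-corrected normal approximation (with continuity correction) for the p-value.
Step 5: p-value = 1.000000; compare to alpha = 0.05. fail to reject H0.

U_X = 11.5, p = 1.000000, fail to reject H0 at alpha = 0.05.


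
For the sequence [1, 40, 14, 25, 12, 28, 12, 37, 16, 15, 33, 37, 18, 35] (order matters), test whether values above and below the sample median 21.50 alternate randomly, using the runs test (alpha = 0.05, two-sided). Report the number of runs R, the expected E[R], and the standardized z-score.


Step 1: Compute median = 21.50; label A = above, B = below.
Labels in order: BABABABABBAABA  (n_A = 7, n_B = 7)
Step 2: Count runs R = 12.
Step 3: Under H0 (random ordering), E[R] = 2*n_A*n_B/(n_A+n_B) + 1 = 2*7*7/14 + 1 = 8.0000.
        Var[R] = 2*n_A*n_B*(2*n_A*n_B - n_A - n_B) / ((n_A+n_B)^2 * (n_A+n_B-1)) = 8232/2548 = 3.2308.
        SD[R] = 1.7974.
Step 4: Continuity-corrected z = (R - 0.5 - E[R]) / SD[R] = (12 - 0.5 - 8.0000) / 1.7974 = 1.9472.
Step 5: Two-sided p-value via normal approximation = 2*(1 - Phi(|z|)) = 0.051508.
Step 6: alpha = 0.05. fail to reject H0.

R = 12, z = 1.9472, p = 0.051508, fail to reject H0.


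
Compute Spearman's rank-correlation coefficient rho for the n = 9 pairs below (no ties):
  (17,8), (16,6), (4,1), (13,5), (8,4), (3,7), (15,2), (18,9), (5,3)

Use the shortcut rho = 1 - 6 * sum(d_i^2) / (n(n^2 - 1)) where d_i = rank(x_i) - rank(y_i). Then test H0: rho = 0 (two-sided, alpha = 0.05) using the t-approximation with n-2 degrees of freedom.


Step 1: Rank x and y separately (midranks; no ties here).
rank(x): 17->8, 16->7, 4->2, 13->5, 8->4, 3->1, 15->6, 18->9, 5->3
rank(y): 8->8, 6->6, 1->1, 5->5, 4->4, 7->7, 2->2, 9->9, 3->3
Step 2: d_i = R_x(i) - R_y(i); compute d_i^2.
  (8-8)^2=0, (7-6)^2=1, (2-1)^2=1, (5-5)^2=0, (4-4)^2=0, (1-7)^2=36, (6-2)^2=16, (9-9)^2=0, (3-3)^2=0
sum(d^2) = 54.
Step 3: rho = 1 - 6*54 / (9*(9^2 - 1)) = 1 - 324/720 = 0.550000.
Step 4: Under H0, t = rho * sqrt((n-2)/(1-rho^2)) = 1.7424 ~ t(7).
Step 5: Two-sided p-value from the t-distribution with 7 df = 0.124977.
Step 6: alpha = 0.05. fail to reject H0.

rho = 0.5500, p = 0.124977, fail to reject H0 at alpha = 0.05.


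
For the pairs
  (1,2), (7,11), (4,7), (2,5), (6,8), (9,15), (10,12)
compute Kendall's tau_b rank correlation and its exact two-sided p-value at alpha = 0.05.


Step 1: Enumerate the 21 unordered pairs (i,j) with i<j and classify each by sign(x_j-x_i) * sign(y_j-y_i).
  (1,2):dx=+6,dy=+9->C; (1,3):dx=+3,dy=+5->C; (1,4):dx=+1,dy=+3->C; (1,5):dx=+5,dy=+6->C
  (1,6):dx=+8,dy=+13->C; (1,7):dx=+9,dy=+10->C; (2,3):dx=-3,dy=-4->C; (2,4):dx=-5,dy=-6->C
  (2,5):dx=-1,dy=-3->C; (2,6):dx=+2,dy=+4->C; (2,7):dx=+3,dy=+1->C; (3,4):dx=-2,dy=-2->C
  (3,5):dx=+2,dy=+1->C; (3,6):dx=+5,dy=+8->C; (3,7):dx=+6,dy=+5->C; (4,5):dx=+4,dy=+3->C
  (4,6):dx=+7,dy=+10->C; (4,7):dx=+8,dy=+7->C; (5,6):dx=+3,dy=+7->C; (5,7):dx=+4,dy=+4->C
  (6,7):dx=+1,dy=-3->D
Step 2: C = 20, D = 1, total pairs = 21.
Step 3: tau = (C - D)/(n(n-1)/2) = (20 - 1)/21 = 0.904762.
Step 4: Exact two-sided p-value (enumerate n! = 5040 permutations of y under H0): p = 0.002778.
Step 5: alpha = 0.05. reject H0.

tau_b = 0.9048 (C=20, D=1), p = 0.002778, reject H0.


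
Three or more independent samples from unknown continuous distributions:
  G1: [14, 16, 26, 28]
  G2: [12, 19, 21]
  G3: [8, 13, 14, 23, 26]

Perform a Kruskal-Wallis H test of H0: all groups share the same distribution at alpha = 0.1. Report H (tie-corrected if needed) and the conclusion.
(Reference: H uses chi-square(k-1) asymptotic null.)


Step 1: Combine all N = 12 observations and assign midranks.
sorted (value, group, rank): (8,G3,1), (12,G2,2), (13,G3,3), (14,G1,4.5), (14,G3,4.5), (16,G1,6), (19,G2,7), (21,G2,8), (23,G3,9), (26,G1,10.5), (26,G3,10.5), (28,G1,12)
Step 2: Sum ranks within each group.
R_1 = 33 (n_1 = 4)
R_2 = 17 (n_2 = 3)
R_3 = 28 (n_3 = 5)
Step 3: H = 12/(N(N+1)) * sum(R_i^2/n_i) - 3(N+1)
     = 12/(12*13) * (33^2/4 + 17^2/3 + 28^2/5) - 3*13
     = 0.076923 * 525.383 - 39
     = 1.414103.
Step 4: Ties present; correction factor C = 1 - 12/(12^3 - 12) = 0.993007. Corrected H = 1.414103 / 0.993007 = 1.424061.
Step 5: Under H0, H ~ chi^2(2); p-value = 0.490647.
Step 6: alpha = 0.1. fail to reject H0.

H = 1.4241, df = 2, p = 0.490647, fail to reject H0.


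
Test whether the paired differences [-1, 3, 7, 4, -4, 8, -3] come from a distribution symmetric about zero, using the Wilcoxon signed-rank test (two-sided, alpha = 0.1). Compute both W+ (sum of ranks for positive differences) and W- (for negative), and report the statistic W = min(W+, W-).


Step 1: Drop any zero differences (none here) and take |d_i|.
|d| = [1, 3, 7, 4, 4, 8, 3]
Step 2: Midrank |d_i| (ties get averaged ranks).
ranks: |1|->1, |3|->2.5, |7|->6, |4|->4.5, |4|->4.5, |8|->7, |3|->2.5
Step 3: Attach original signs; sum ranks with positive sign and with negative sign.
W+ = 2.5 + 6 + 4.5 + 7 = 20
W- = 1 + 4.5 + 2.5 = 8
(Check: W+ + W- = 28 should equal n(n+1)/2 = 28.)
Step 4: Test statistic W = min(W+, W-) = 8.
Step 5: Ties in |d|, so use the tie-corrected normal approximation.
        E[W] = n(n+1)/4 = 7*8/4 = 14.
        Tie groups: |d|=3 (t=2), |d|=4 (t=2); sum(t^3 - t) = 12.
        Var[W] = n(n+1)(2n+1)/24 - sum(t^3-t)/48 = 840/24 - 12/48 = 34.75.
        z = (W - E[W]) / sqrt(Var[W]) = (8 - 14) / 5.8949 = -1.0178.
        Two-sided p = 2*Phi(z) = 0.308760.
Step 6: alpha = 0.1. fail to reject H0.

W+ = 20, W- = 8, W = min = 8, p = 0.308760, fail to reject H0.


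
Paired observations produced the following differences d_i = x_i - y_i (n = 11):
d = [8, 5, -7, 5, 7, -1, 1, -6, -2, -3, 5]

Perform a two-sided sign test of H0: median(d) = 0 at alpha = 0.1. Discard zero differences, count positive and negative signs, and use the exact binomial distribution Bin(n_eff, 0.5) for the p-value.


Step 1: Discard zero differences. Original n = 11; n_eff = number of nonzero differences = 11.
Nonzero differences (with sign): +8, +5, -7, +5, +7, -1, +1, -6, -2, -3, +5
Step 2: Count signs: positive = 6, negative = 5.
Step 3: Under H0: P(positive) = 0.5, so the number of positives S ~ Bin(11, 0.5).
Step 4: Two-sided exact p-value = sum of Bin(11,0.5) probabilities at or below the observed probability = 1.000000.
Step 5: alpha = 0.1. fail to reject H0.

n_eff = 11, pos = 6, neg = 5, p = 1.000000, fail to reject H0.


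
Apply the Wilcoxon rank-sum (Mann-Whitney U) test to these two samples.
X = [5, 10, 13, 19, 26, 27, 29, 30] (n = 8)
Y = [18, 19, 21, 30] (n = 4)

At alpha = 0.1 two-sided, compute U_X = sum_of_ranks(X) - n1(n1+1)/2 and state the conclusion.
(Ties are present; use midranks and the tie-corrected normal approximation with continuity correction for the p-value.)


Step 1: Combine and sort all 12 observations; assign midranks.
sorted (value, group): (5,X), (10,X), (13,X), (18,Y), (19,X), (19,Y), (21,Y), (26,X), (27,X), (29,X), (30,X), (30,Y)
ranks: 5->1, 10->2, 13->3, 18->4, 19->5.5, 19->5.5, 21->7, 26->8, 27->9, 29->10, 30->11.5, 30->11.5
Step 2: Rank sum for X: R1 = 1 + 2 + 3 + 5.5 + 8 + 9 + 10 + 11.5 = 50.
Step 3: U_X = R1 - n1(n1+1)/2 = 50 - 8*9/2 = 50 - 36 = 14.
       U_Y = n1*n2 - U_X = 32 - 14 = 18.
Step 4: Ties are present, so use the tie-corrected normal approximation (with continuity correction) for the p-value.
Step 5: p-value = 0.798215; compare to alpha = 0.1. fail to reject H0.

U_X = 14, p = 0.798215, fail to reject H0 at alpha = 0.1.


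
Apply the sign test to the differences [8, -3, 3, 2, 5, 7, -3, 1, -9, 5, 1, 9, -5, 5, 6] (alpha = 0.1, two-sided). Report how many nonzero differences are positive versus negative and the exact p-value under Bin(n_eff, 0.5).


Step 1: Discard zero differences. Original n = 15; n_eff = number of nonzero differences = 15.
Nonzero differences (with sign): +8, -3, +3, +2, +5, +7, -3, +1, -9, +5, +1, +9, -5, +5, +6
Step 2: Count signs: positive = 11, negative = 4.
Step 3: Under H0: P(positive) = 0.5, so the number of positives S ~ Bin(15, 0.5).
Step 4: Two-sided exact p-value = sum of Bin(15,0.5) probabilities at or below the observed probability = 0.118469.
Step 5: alpha = 0.1. fail to reject H0.

n_eff = 15, pos = 11, neg = 4, p = 0.118469, fail to reject H0.


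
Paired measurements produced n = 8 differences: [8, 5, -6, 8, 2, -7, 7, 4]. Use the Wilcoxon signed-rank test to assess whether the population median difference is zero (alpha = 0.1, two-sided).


Step 1: Drop any zero differences (none here) and take |d_i|.
|d| = [8, 5, 6, 8, 2, 7, 7, 4]
Step 2: Midrank |d_i| (ties get averaged ranks).
ranks: |8|->7.5, |5|->3, |6|->4, |8|->7.5, |2|->1, |7|->5.5, |7|->5.5, |4|->2
Step 3: Attach original signs; sum ranks with positive sign and with negative sign.
W+ = 7.5 + 3 + 7.5 + 1 + 5.5 + 2 = 26.5
W- = 4 + 5.5 = 9.5
(Check: W+ + W- = 36 should equal n(n+1)/2 = 36.)
Step 4: Test statistic W = min(W+, W-) = 9.5.
Step 5: Ties in |d|, so use the tie-corrected normal approximation.
        E[W] = n(n+1)/4 = 8*9/4 = 18.
        Tie groups: |d|=7 (t=2), |d|=8 (t=2); sum(t^3 - t) = 12.
        Var[W] = n(n+1)(2n+1)/24 - sum(t^3-t)/48 = 1224/24 - 12/48 = 50.75.
        z = (W - E[W]) / sqrt(Var[W]) = (9.5 - 18) / 7.1239 = -1.1932.
        Two-sided p = 2*Phi(z) = 0.232804.
Step 6: alpha = 0.1. fail to reject H0.

W+ = 26.5, W- = 9.5, W = min = 9.5, p = 0.232804, fail to reject H0.


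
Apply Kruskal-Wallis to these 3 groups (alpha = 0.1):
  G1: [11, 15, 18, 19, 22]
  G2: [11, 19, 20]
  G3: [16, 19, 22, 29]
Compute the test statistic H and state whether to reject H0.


Step 1: Combine all N = 12 observations and assign midranks.
sorted (value, group, rank): (11,G1,1.5), (11,G2,1.5), (15,G1,3), (16,G3,4), (18,G1,5), (19,G1,7), (19,G2,7), (19,G3,7), (20,G2,9), (22,G1,10.5), (22,G3,10.5), (29,G3,12)
Step 2: Sum ranks within each group.
R_1 = 27 (n_1 = 5)
R_2 = 17.5 (n_2 = 3)
R_3 = 33.5 (n_3 = 4)
Step 3: H = 12/(N(N+1)) * sum(R_i^2/n_i) - 3(N+1)
     = 12/(12*13) * (27^2/5 + 17.5^2/3 + 33.5^2/4) - 3*13
     = 0.076923 * 528.446 - 39
     = 1.649679.
Step 4: Ties present; correction factor C = 1 - 36/(12^3 - 12) = 0.979021. Corrected H = 1.649679 / 0.979021 = 1.685030.
Step 5: Under H0, H ~ chi^2(2); p-value = 0.430626.
Step 6: alpha = 0.1. fail to reject H0.

H = 1.6850, df = 2, p = 0.430626, fail to reject H0.


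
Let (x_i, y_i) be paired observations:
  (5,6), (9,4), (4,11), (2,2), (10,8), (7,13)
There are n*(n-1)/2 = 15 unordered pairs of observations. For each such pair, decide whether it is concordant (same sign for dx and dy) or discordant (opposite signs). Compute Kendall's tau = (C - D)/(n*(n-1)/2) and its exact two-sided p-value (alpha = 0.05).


Step 1: Enumerate the 15 unordered pairs (i,j) with i<j and classify each by sign(x_j-x_i) * sign(y_j-y_i).
  (1,2):dx=+4,dy=-2->D; (1,3):dx=-1,dy=+5->D; (1,4):dx=-3,dy=-4->C; (1,5):dx=+5,dy=+2->C
  (1,6):dx=+2,dy=+7->C; (2,3):dx=-5,dy=+7->D; (2,4):dx=-7,dy=-2->C; (2,5):dx=+1,dy=+4->C
  (2,6):dx=-2,dy=+9->D; (3,4):dx=-2,dy=-9->C; (3,5):dx=+6,dy=-3->D; (3,6):dx=+3,dy=+2->C
  (4,5):dx=+8,dy=+6->C; (4,6):dx=+5,dy=+11->C; (5,6):dx=-3,dy=+5->D
Step 2: C = 9, D = 6, total pairs = 15.
Step 3: tau = (C - D)/(n(n-1)/2) = (9 - 6)/15 = 0.200000.
Step 4: Exact two-sided p-value (enumerate n! = 720 permutations of y under H0): p = 0.719444.
Step 5: alpha = 0.05. fail to reject H0.

tau_b = 0.2000 (C=9, D=6), p = 0.719444, fail to reject H0.


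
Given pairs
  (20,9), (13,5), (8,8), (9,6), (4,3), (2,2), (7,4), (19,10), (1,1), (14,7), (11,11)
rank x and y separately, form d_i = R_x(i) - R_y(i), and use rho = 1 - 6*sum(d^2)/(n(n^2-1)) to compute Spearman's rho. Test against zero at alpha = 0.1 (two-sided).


Step 1: Rank x and y separately (midranks; no ties here).
rank(x): 20->11, 13->8, 8->5, 9->6, 4->3, 2->2, 7->4, 19->10, 1->1, 14->9, 11->7
rank(y): 9->9, 5->5, 8->8, 6->6, 3->3, 2->2, 4->4, 10->10, 1->1, 7->7, 11->11
Step 2: d_i = R_x(i) - R_y(i); compute d_i^2.
  (11-9)^2=4, (8-5)^2=9, (5-8)^2=9, (6-6)^2=0, (3-3)^2=0, (2-2)^2=0, (4-4)^2=0, (10-10)^2=0, (1-1)^2=0, (9-7)^2=4, (7-11)^2=16
sum(d^2) = 42.
Step 3: rho = 1 - 6*42 / (11*(11^2 - 1)) = 1 - 252/1320 = 0.809091.
Step 4: Under H0, t = rho * sqrt((n-2)/(1-rho^2)) = 4.1302 ~ t(9).
Step 5: Two-sided p-value from the t-distribution with 9 df = 0.002559.
Step 6: alpha = 0.1. reject H0.

rho = 0.8091, p = 0.002559, reject H0 at alpha = 0.1.


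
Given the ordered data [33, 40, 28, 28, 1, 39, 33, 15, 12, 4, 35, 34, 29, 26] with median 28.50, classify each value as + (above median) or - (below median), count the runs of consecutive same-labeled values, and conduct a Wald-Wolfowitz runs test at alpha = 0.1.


Step 1: Compute median = 28.50; label A = above, B = below.
Labels in order: AABBBAABBBAAAB  (n_A = 7, n_B = 7)
Step 2: Count runs R = 6.
Step 3: Under H0 (random ordering), E[R] = 2*n_A*n_B/(n_A+n_B) + 1 = 2*7*7/14 + 1 = 8.0000.
        Var[R] = 2*n_A*n_B*(2*n_A*n_B - n_A - n_B) / ((n_A+n_B)^2 * (n_A+n_B-1)) = 8232/2548 = 3.2308.
        SD[R] = 1.7974.
Step 4: Continuity-corrected z = (R + 0.5 - E[R]) / SD[R] = (6 + 0.5 - 8.0000) / 1.7974 = -0.8345.
Step 5: Two-sided p-value via normal approximation = 2*(1 - Phi(|z|)) = 0.403986.
Step 6: alpha = 0.1. fail to reject H0.

R = 6, z = -0.8345, p = 0.403986, fail to reject H0.


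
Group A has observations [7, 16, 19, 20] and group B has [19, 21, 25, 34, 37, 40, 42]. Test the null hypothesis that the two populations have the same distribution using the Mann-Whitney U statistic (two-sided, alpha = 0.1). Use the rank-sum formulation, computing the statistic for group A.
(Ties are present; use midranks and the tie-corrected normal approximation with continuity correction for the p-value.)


Step 1: Combine and sort all 11 observations; assign midranks.
sorted (value, group): (7,X), (16,X), (19,X), (19,Y), (20,X), (21,Y), (25,Y), (34,Y), (37,Y), (40,Y), (42,Y)
ranks: 7->1, 16->2, 19->3.5, 19->3.5, 20->5, 21->6, 25->7, 34->8, 37->9, 40->10, 42->11
Step 2: Rank sum for X: R1 = 1 + 2 + 3.5 + 5 = 11.5.
Step 3: U_X = R1 - n1(n1+1)/2 = 11.5 - 4*5/2 = 11.5 - 10 = 1.5.
       U_Y = n1*n2 - U_X = 28 - 1.5 = 26.5.
Step 4: Ties are present, so use the tie-corrected normal approximation (with continuity correction) for the p-value.
Step 5: p-value = 0.023029; compare to alpha = 0.1. reject H0.

U_X = 1.5, p = 0.023029, reject H0 at alpha = 0.1.


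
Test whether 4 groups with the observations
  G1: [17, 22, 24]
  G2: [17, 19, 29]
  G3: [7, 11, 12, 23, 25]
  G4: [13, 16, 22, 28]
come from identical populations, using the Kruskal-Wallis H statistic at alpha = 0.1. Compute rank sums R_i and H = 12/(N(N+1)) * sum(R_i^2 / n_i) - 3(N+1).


Step 1: Combine all N = 15 observations and assign midranks.
sorted (value, group, rank): (7,G3,1), (11,G3,2), (12,G3,3), (13,G4,4), (16,G4,5), (17,G1,6.5), (17,G2,6.5), (19,G2,8), (22,G1,9.5), (22,G4,9.5), (23,G3,11), (24,G1,12), (25,G3,13), (28,G4,14), (29,G2,15)
Step 2: Sum ranks within each group.
R_1 = 28 (n_1 = 3)
R_2 = 29.5 (n_2 = 3)
R_3 = 30 (n_3 = 5)
R_4 = 32.5 (n_4 = 4)
Step 3: H = 12/(N(N+1)) * sum(R_i^2/n_i) - 3(N+1)
     = 12/(15*16) * (28^2/3 + 29.5^2/3 + 30^2/5 + 32.5^2/4) - 3*16
     = 0.050000 * 995.479 - 48
     = 1.773958.
Step 4: Ties present; correction factor C = 1 - 12/(15^3 - 15) = 0.996429. Corrected H = 1.773958 / 0.996429 = 1.780317.
Step 5: Under H0, H ~ chi^2(3); p-value = 0.619228.
Step 6: alpha = 0.1. fail to reject H0.

H = 1.7803, df = 3, p = 0.619228, fail to reject H0.


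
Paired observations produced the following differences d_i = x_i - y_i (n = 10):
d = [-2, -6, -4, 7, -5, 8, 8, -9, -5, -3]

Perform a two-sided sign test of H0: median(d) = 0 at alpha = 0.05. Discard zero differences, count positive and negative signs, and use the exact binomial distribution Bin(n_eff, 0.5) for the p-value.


Step 1: Discard zero differences. Original n = 10; n_eff = number of nonzero differences = 10.
Nonzero differences (with sign): -2, -6, -4, +7, -5, +8, +8, -9, -5, -3
Step 2: Count signs: positive = 3, negative = 7.
Step 3: Under H0: P(positive) = 0.5, so the number of positives S ~ Bin(10, 0.5).
Step 4: Two-sided exact p-value = sum of Bin(10,0.5) probabilities at or below the observed probability = 0.343750.
Step 5: alpha = 0.05. fail to reject H0.

n_eff = 10, pos = 3, neg = 7, p = 0.343750, fail to reject H0.


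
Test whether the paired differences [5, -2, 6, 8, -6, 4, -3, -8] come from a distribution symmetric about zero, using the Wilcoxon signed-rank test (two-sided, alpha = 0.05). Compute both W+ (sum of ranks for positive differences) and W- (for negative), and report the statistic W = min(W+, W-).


Step 1: Drop any zero differences (none here) and take |d_i|.
|d| = [5, 2, 6, 8, 6, 4, 3, 8]
Step 2: Midrank |d_i| (ties get averaged ranks).
ranks: |5|->4, |2|->1, |6|->5.5, |8|->7.5, |6|->5.5, |4|->3, |3|->2, |8|->7.5
Step 3: Attach original signs; sum ranks with positive sign and with negative sign.
W+ = 4 + 5.5 + 7.5 + 3 = 20
W- = 1 + 5.5 + 2 + 7.5 = 16
(Check: W+ + W- = 36 should equal n(n+1)/2 = 36.)
Step 4: Test statistic W = min(W+, W-) = 16.
Step 5: Ties in |d|, so use the tie-corrected normal approximation.
        E[W] = n(n+1)/4 = 8*9/4 = 18.
        Tie groups: |d|=6 (t=2), |d|=8 (t=2); sum(t^3 - t) = 12.
        Var[W] = n(n+1)(2n+1)/24 - sum(t^3-t)/48 = 1224/24 - 12/48 = 50.75.
        z = (W - E[W]) / sqrt(Var[W]) = (16 - 18) / 7.1239 = -0.2807.
        Two-sided p = 2*Phi(z) = 0.778906.
Step 6: alpha = 0.05. fail to reject H0.

W+ = 20, W- = 16, W = min = 16, p = 0.778906, fail to reject H0.


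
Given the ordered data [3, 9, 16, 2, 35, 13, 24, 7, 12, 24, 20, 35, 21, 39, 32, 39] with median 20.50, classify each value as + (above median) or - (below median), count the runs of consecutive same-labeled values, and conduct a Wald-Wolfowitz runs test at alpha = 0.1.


Step 1: Compute median = 20.50; label A = above, B = below.
Labels in order: BBBBABABBABAAAAA  (n_A = 8, n_B = 8)
Step 2: Count runs R = 8.
Step 3: Under H0 (random ordering), E[R] = 2*n_A*n_B/(n_A+n_B) + 1 = 2*8*8/16 + 1 = 9.0000.
        Var[R] = 2*n_A*n_B*(2*n_A*n_B - n_A - n_B) / ((n_A+n_B)^2 * (n_A+n_B-1)) = 14336/3840 = 3.7333.
        SD[R] = 1.9322.
Step 4: Continuity-corrected z = (R + 0.5 - E[R]) / SD[R] = (8 + 0.5 - 9.0000) / 1.9322 = -0.2588.
Step 5: Two-sided p-value via normal approximation = 2*(1 - Phi(|z|)) = 0.795809.
Step 6: alpha = 0.1. fail to reject H0.

R = 8, z = -0.2588, p = 0.795809, fail to reject H0.


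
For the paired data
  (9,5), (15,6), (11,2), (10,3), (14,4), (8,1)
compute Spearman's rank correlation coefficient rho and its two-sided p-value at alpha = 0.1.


Step 1: Rank x and y separately (midranks; no ties here).
rank(x): 9->2, 15->6, 11->4, 10->3, 14->5, 8->1
rank(y): 5->5, 6->6, 2->2, 3->3, 4->4, 1->1
Step 2: d_i = R_x(i) - R_y(i); compute d_i^2.
  (2-5)^2=9, (6-6)^2=0, (4-2)^2=4, (3-3)^2=0, (5-4)^2=1, (1-1)^2=0
sum(d^2) = 14.
Step 3: rho = 1 - 6*14 / (6*(6^2 - 1)) = 1 - 84/210 = 0.600000.
Step 4: Under H0, t = rho * sqrt((n-2)/(1-rho^2)) = 1.5000 ~ t(4).
Step 5: Two-sided p-value from the t-distribution with 4 df = 0.208000.
Step 6: alpha = 0.1. fail to reject H0.

rho = 0.6000, p = 0.208000, fail to reject H0 at alpha = 0.1.


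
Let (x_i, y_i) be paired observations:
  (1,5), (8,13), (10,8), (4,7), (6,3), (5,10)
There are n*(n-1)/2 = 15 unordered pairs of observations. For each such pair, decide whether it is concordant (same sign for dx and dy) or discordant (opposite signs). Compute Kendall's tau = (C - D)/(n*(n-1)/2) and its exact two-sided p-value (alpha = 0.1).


Step 1: Enumerate the 15 unordered pairs (i,j) with i<j and classify each by sign(x_j-x_i) * sign(y_j-y_i).
  (1,2):dx=+7,dy=+8->C; (1,3):dx=+9,dy=+3->C; (1,4):dx=+3,dy=+2->C; (1,5):dx=+5,dy=-2->D
  (1,6):dx=+4,dy=+5->C; (2,3):dx=+2,dy=-5->D; (2,4):dx=-4,dy=-6->C; (2,5):dx=-2,dy=-10->C
  (2,6):dx=-3,dy=-3->C; (3,4):dx=-6,dy=-1->C; (3,5):dx=-4,dy=-5->C; (3,6):dx=-5,dy=+2->D
  (4,5):dx=+2,dy=-4->D; (4,6):dx=+1,dy=+3->C; (5,6):dx=-1,dy=+7->D
Step 2: C = 10, D = 5, total pairs = 15.
Step 3: tau = (C - D)/(n(n-1)/2) = (10 - 5)/15 = 0.333333.
Step 4: Exact two-sided p-value (enumerate n! = 720 permutations of y under H0): p = 0.469444.
Step 5: alpha = 0.1. fail to reject H0.

tau_b = 0.3333 (C=10, D=5), p = 0.469444, fail to reject H0.


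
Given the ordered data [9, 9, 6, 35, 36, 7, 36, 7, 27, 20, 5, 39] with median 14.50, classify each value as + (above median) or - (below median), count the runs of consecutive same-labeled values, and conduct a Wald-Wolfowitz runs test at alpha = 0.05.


Step 1: Compute median = 14.50; label A = above, B = below.
Labels in order: BBBAABABAABA  (n_A = 6, n_B = 6)
Step 2: Count runs R = 8.
Step 3: Under H0 (random ordering), E[R] = 2*n_A*n_B/(n_A+n_B) + 1 = 2*6*6/12 + 1 = 7.0000.
        Var[R] = 2*n_A*n_B*(2*n_A*n_B - n_A - n_B) / ((n_A+n_B)^2 * (n_A+n_B-1)) = 4320/1584 = 2.7273.
        SD[R] = 1.6514.
Step 4: Continuity-corrected z = (R - 0.5 - E[R]) / SD[R] = (8 - 0.5 - 7.0000) / 1.6514 = 0.3028.
Step 5: Two-sided p-value via normal approximation = 2*(1 - Phi(|z|)) = 0.762069.
Step 6: alpha = 0.05. fail to reject H0.

R = 8, z = 0.3028, p = 0.762069, fail to reject H0.


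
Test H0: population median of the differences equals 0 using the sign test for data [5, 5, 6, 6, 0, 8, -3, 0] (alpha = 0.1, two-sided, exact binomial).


Step 1: Discard zero differences. Original n = 8; n_eff = number of nonzero differences = 6.
Nonzero differences (with sign): +5, +5, +6, +6, +8, -3
Step 2: Count signs: positive = 5, negative = 1.
Step 3: Under H0: P(positive) = 0.5, so the number of positives S ~ Bin(6, 0.5).
Step 4: Two-sided exact p-value = sum of Bin(6,0.5) probabilities at or below the observed probability = 0.218750.
Step 5: alpha = 0.1. fail to reject H0.

n_eff = 6, pos = 5, neg = 1, p = 0.218750, fail to reject H0.


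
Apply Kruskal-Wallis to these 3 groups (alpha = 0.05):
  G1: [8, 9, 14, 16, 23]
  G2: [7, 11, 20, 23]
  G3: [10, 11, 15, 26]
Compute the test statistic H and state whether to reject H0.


Step 1: Combine all N = 13 observations and assign midranks.
sorted (value, group, rank): (7,G2,1), (8,G1,2), (9,G1,3), (10,G3,4), (11,G2,5.5), (11,G3,5.5), (14,G1,7), (15,G3,8), (16,G1,9), (20,G2,10), (23,G1,11.5), (23,G2,11.5), (26,G3,13)
Step 2: Sum ranks within each group.
R_1 = 32.5 (n_1 = 5)
R_2 = 28 (n_2 = 4)
R_3 = 30.5 (n_3 = 4)
Step 3: H = 12/(N(N+1)) * sum(R_i^2/n_i) - 3(N+1)
     = 12/(13*14) * (32.5^2/5 + 28^2/4 + 30.5^2/4) - 3*14
     = 0.065934 * 639.812 - 42
     = 0.185440.
Step 4: Ties present; correction factor C = 1 - 12/(13^3 - 13) = 0.994505. Corrected H = 0.185440 / 0.994505 = 0.186464.
Step 5: Under H0, H ~ chi^2(2); p-value = 0.910982.
Step 6: alpha = 0.05. fail to reject H0.

H = 0.1865, df = 2, p = 0.910982, fail to reject H0.


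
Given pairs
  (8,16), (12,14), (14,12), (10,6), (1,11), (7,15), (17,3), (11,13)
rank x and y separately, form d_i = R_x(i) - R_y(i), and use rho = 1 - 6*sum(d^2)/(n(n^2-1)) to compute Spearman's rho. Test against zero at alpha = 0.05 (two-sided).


Step 1: Rank x and y separately (midranks; no ties here).
rank(x): 8->3, 12->6, 14->7, 10->4, 1->1, 7->2, 17->8, 11->5
rank(y): 16->8, 14->6, 12->4, 6->2, 11->3, 15->7, 3->1, 13->5
Step 2: d_i = R_x(i) - R_y(i); compute d_i^2.
  (3-8)^2=25, (6-6)^2=0, (7-4)^2=9, (4-2)^2=4, (1-3)^2=4, (2-7)^2=25, (8-1)^2=49, (5-5)^2=0
sum(d^2) = 116.
Step 3: rho = 1 - 6*116 / (8*(8^2 - 1)) = 1 - 696/504 = -0.380952.
Step 4: Under H0, t = rho * sqrt((n-2)/(1-rho^2)) = -1.0092 ~ t(6).
Step 5: Two-sided p-value from the t-distribution with 6 df = 0.351813.
Step 6: alpha = 0.05. fail to reject H0.

rho = -0.3810, p = 0.351813, fail to reject H0 at alpha = 0.05.


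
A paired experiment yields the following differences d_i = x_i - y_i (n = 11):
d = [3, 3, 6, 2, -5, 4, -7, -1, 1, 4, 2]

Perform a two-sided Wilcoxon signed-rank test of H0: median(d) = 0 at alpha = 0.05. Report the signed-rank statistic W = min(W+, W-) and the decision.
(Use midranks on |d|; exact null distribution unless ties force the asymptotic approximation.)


Step 1: Drop any zero differences (none here) and take |d_i|.
|d| = [3, 3, 6, 2, 5, 4, 7, 1, 1, 4, 2]
Step 2: Midrank |d_i| (ties get averaged ranks).
ranks: |3|->5.5, |3|->5.5, |6|->10, |2|->3.5, |5|->9, |4|->7.5, |7|->11, |1|->1.5, |1|->1.5, |4|->7.5, |2|->3.5
Step 3: Attach original signs; sum ranks with positive sign and with negative sign.
W+ = 5.5 + 5.5 + 10 + 3.5 + 7.5 + 1.5 + 7.5 + 3.5 = 44.5
W- = 9 + 11 + 1.5 = 21.5
(Check: W+ + W- = 66 should equal n(n+1)/2 = 66.)
Step 4: Test statistic W = min(W+, W-) = 21.5.
Step 5: Ties in |d|, so use the tie-corrected normal approximation.
        E[W] = n(n+1)/4 = 11*12/4 = 33.
        Tie groups: |d|=1 (t=2), |d|=2 (t=2), |d|=3 (t=2), |d|=4 (t=2); sum(t^3 - t) = 24.
        Var[W] = n(n+1)(2n+1)/24 - sum(t^3-t)/48 = 3036/24 - 24/48 = 126.
        z = (W - E[W]) / sqrt(Var[W]) = (21.5 - 33) / 11.2250 = -1.0245.
        Two-sided p = 2*Phi(z) = 0.305598.
Step 6: alpha = 0.05. fail to reject H0.

W+ = 44.5, W- = 21.5, W = min = 21.5, p = 0.305598, fail to reject H0.


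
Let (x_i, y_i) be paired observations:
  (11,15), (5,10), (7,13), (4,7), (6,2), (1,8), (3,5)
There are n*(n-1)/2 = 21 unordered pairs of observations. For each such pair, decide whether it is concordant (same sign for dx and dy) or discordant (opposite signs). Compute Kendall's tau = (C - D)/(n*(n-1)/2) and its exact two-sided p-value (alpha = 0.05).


Step 1: Enumerate the 21 unordered pairs (i,j) with i<j and classify each by sign(x_j-x_i) * sign(y_j-y_i).
  (1,2):dx=-6,dy=-5->C; (1,3):dx=-4,dy=-2->C; (1,4):dx=-7,dy=-8->C; (1,5):dx=-5,dy=-13->C
  (1,6):dx=-10,dy=-7->C; (1,7):dx=-8,dy=-10->C; (2,3):dx=+2,dy=+3->C; (2,4):dx=-1,dy=-3->C
  (2,5):dx=+1,dy=-8->D; (2,6):dx=-4,dy=-2->C; (2,7):dx=-2,dy=-5->C; (3,4):dx=-3,dy=-6->C
  (3,5):dx=-1,dy=-11->C; (3,6):dx=-6,dy=-5->C; (3,7):dx=-4,dy=-8->C; (4,5):dx=+2,dy=-5->D
  (4,6):dx=-3,dy=+1->D; (4,7):dx=-1,dy=-2->C; (5,6):dx=-5,dy=+6->D; (5,7):dx=-3,dy=+3->D
  (6,7):dx=+2,dy=-3->D
Step 2: C = 15, D = 6, total pairs = 21.
Step 3: tau = (C - D)/(n(n-1)/2) = (15 - 6)/21 = 0.428571.
Step 4: Exact two-sided p-value (enumerate n! = 5040 permutations of y under H0): p = 0.238889.
Step 5: alpha = 0.05. fail to reject H0.

tau_b = 0.4286 (C=15, D=6), p = 0.238889, fail to reject H0.


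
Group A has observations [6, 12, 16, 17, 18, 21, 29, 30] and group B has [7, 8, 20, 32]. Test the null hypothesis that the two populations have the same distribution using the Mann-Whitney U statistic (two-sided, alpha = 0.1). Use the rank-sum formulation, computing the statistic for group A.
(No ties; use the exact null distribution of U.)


Step 1: Combine and sort all 12 observations; assign midranks.
sorted (value, group): (6,X), (7,Y), (8,Y), (12,X), (16,X), (17,X), (18,X), (20,Y), (21,X), (29,X), (30,X), (32,Y)
ranks: 6->1, 7->2, 8->3, 12->4, 16->5, 17->6, 18->7, 20->8, 21->9, 29->10, 30->11, 32->12
Step 2: Rank sum for X: R1 = 1 + 4 + 5 + 6 + 7 + 9 + 10 + 11 = 53.
Step 3: U_X = R1 - n1(n1+1)/2 = 53 - 8*9/2 = 53 - 36 = 17.
       U_Y = n1*n2 - U_X = 32 - 17 = 15.
Step 4: No ties, so the exact null distribution of U (based on enumerating the C(12,8) = 495 equally likely rank assignments) gives the two-sided p-value.
Step 5: p-value = 0.933333; compare to alpha = 0.1. fail to reject H0.

U_X = 17, p = 0.933333, fail to reject H0 at alpha = 0.1.


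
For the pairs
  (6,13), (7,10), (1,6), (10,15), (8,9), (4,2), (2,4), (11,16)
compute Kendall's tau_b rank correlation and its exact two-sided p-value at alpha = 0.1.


Step 1: Enumerate the 28 unordered pairs (i,j) with i<j and classify each by sign(x_j-x_i) * sign(y_j-y_i).
  (1,2):dx=+1,dy=-3->D; (1,3):dx=-5,dy=-7->C; (1,4):dx=+4,dy=+2->C; (1,5):dx=+2,dy=-4->D
  (1,6):dx=-2,dy=-11->C; (1,7):dx=-4,dy=-9->C; (1,8):dx=+5,dy=+3->C; (2,3):dx=-6,dy=-4->C
  (2,4):dx=+3,dy=+5->C; (2,5):dx=+1,dy=-1->D; (2,6):dx=-3,dy=-8->C; (2,7):dx=-5,dy=-6->C
  (2,8):dx=+4,dy=+6->C; (3,4):dx=+9,dy=+9->C; (3,5):dx=+7,dy=+3->C; (3,6):dx=+3,dy=-4->D
  (3,7):dx=+1,dy=-2->D; (3,8):dx=+10,dy=+10->C; (4,5):dx=-2,dy=-6->C; (4,6):dx=-6,dy=-13->C
  (4,7):dx=-8,dy=-11->C; (4,8):dx=+1,dy=+1->C; (5,6):dx=-4,dy=-7->C; (5,7):dx=-6,dy=-5->C
  (5,8):dx=+3,dy=+7->C; (6,7):dx=-2,dy=+2->D; (6,8):dx=+7,dy=+14->C; (7,8):dx=+9,dy=+12->C
Step 2: C = 22, D = 6, total pairs = 28.
Step 3: tau = (C - D)/(n(n-1)/2) = (22 - 6)/28 = 0.571429.
Step 4: Exact two-sided p-value (enumerate n! = 40320 permutations of y under H0): p = 0.061012.
Step 5: alpha = 0.1. reject H0.

tau_b = 0.5714 (C=22, D=6), p = 0.061012, reject H0.
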